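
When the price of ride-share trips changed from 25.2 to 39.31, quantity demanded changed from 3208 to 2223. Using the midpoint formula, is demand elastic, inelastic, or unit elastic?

inelastic

Arc ε ≈ -0.829.
|ε| = 0.83 < 1.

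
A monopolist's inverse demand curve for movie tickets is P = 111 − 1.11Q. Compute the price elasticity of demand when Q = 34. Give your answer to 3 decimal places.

-1.941

At Q = 34, P = 111 − 1.11(34) = 73.26.
dP/dQ = −1.11, so dQ/dP = 1/(−1.11) = -0.901.
ε = (dQ/dP)(P/Q) = (-0.901)(73.26/34).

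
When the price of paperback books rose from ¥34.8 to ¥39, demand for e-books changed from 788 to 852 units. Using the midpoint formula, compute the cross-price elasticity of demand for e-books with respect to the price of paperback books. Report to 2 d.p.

0.69

ΔQ_x = 852 − 788 = 64; ΔP_y = 39 − 34.8 = 4.2.
Midpoints: P̄_y = 36.90, Q̄_x = 820.0.
ε_xy = (ΔQ_x/ΔP_y)(P̄_y/Q̄_x) = (64/4.2)(36.90/820.0).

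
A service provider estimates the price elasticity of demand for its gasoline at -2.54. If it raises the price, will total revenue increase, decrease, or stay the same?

decrease

|ε| = 2.54 > 1, so demand is elastic. A price rise therefore reduces total revenue.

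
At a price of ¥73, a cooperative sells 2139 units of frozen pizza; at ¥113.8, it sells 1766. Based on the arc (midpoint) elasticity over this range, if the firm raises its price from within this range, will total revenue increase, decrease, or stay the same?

increase

Arc ε = (-373/40.8)(93.40/1952.5) ≈ -0.437.
|ε| = 0.44 < 1, so demand is inelastic. A price rise therefore raises total revenue.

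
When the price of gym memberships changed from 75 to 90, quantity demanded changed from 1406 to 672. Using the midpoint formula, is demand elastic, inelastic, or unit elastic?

elastic

Arc ε ≈ -3.885.
|ε| = 3.89 > 1.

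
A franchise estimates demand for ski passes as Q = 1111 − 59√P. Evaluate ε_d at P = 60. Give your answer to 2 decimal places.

-0.35

At P = 60, Q = 653.988.
dQ/dP = −59/(2√P) = -3.808.
ε = (dQ/dP)(P/Q) = (-3.808)(60/653.988).
|ε| < 1, so demand is inelastic at this price.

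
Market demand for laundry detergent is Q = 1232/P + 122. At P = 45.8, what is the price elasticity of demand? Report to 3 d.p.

At P = 45.8, Q = 148.900.
dQ/dP = −1232/P² = -0.587.
ε = (dQ/dP)(P/Q) = (-0.587)(45.8/148.900).

-0.181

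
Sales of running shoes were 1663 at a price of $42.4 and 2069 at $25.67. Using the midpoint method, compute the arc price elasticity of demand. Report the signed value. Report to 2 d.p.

-0.44

ΔQ = 2069 − 1663 = 406; ΔP = 25.67 − 42.4 = -16.73.
Midpoints: P̄ = 34.03, Q̄ = 1866.0.
ε = (ΔQ/ΔP)(P̄/Q̄) = (406/-16.73)(34.03/1866.0).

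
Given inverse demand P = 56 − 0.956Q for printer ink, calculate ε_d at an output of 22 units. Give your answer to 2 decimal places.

-1.66

At Q = 22, P = 56 − 0.956(22) = 34.97.
dP/dQ = −0.956, so dQ/dP = 1/(−0.956) = -1.046.
ε = (dQ/dP)(P/Q) = (-1.046)(34.97/22).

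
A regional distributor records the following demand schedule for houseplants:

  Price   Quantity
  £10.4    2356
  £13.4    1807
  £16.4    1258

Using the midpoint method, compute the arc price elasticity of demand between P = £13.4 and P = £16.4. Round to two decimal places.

-1.78

At P = 13.4, Q = 1807; at P = 16.4, Q = 1258.
ΔQ = -549, ΔP = 3.0. Midpoints: P̄ = 14.90, Q̄ = 1532.5.
ε = (ΔQ/ΔP)(P̄/Q̄) = (-549/3.0)(14.90/1532.5).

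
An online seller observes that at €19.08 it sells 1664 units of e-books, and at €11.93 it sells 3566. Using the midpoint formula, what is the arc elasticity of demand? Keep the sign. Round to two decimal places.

-1.58

ΔQ = 3566 − 1664 = 1902; ΔP = 11.93 − 19.08 = -7.15.
Midpoints: P̄ = 15.50, Q̄ = 2615.0.
ε = (ΔQ/ΔP)(P̄/Q̄) = (1902/-7.15)(15.50/2615.0).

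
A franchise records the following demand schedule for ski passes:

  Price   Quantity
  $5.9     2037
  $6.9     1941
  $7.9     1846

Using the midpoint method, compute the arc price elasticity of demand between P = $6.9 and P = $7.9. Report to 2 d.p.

-0.37

At P = 6.9, Q = 1941; at P = 7.9, Q = 1846.
ΔQ = -95, ΔP = 1.0. Midpoints: P̄ = 7.40, Q̄ = 1893.5.
ε = (ΔQ/ΔP)(P̄/Q̄) = (-95/1.0)(7.40/1893.5).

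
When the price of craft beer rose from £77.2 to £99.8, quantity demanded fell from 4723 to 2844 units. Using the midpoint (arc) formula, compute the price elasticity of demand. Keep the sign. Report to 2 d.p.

-1.94

ΔQ = 2844 − 4723 = -1879; ΔP = 99.8 − 77.2 = 22.6.
Midpoints: P̄ = 88.50, Q̄ = 3783.5.
ε = (ΔQ/ΔP)(P̄/Q̄) = (-1879/22.6)(88.50/3783.5).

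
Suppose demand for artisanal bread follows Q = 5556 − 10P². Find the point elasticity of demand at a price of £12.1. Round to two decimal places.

At P = 12.1, Q = 4091.900.
dQ/dP = −20P = -242.
ε = (dQ/dP)(P/Q) = (-242)(12.1/4091.900).

-0.72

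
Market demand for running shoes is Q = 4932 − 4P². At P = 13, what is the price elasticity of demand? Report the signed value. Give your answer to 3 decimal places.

At P = 13, Q = 4256.
dQ/dP = −8P = -104.
ε = (dQ/dP)(P/Q) = (-104)(13/4256).
|ε| < 1, so demand is inelastic at this price.

-0.318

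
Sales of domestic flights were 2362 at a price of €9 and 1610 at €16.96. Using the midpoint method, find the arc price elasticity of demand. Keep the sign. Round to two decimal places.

ΔQ = 1610 − 2362 = -752; ΔP = 16.96 − 9 = 7.96.
Midpoints: P̄ = 12.98, Q̄ = 1986.0.
ε = (ΔQ/ΔP)(P̄/Q̄) = (-752/7.96)(12.98/1986.0).

-0.62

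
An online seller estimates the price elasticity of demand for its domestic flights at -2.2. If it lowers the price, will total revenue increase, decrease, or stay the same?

|ε| = 2.20 > 1, so demand is elastic. A price cut therefore raises total revenue.

increase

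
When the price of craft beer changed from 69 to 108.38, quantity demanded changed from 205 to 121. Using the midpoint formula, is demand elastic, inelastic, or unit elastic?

elastic

Arc ε ≈ -1.161.
|ε| = 1.16 > 1.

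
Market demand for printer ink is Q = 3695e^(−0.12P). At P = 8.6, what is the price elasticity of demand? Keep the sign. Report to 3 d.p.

-1.032

At P = 8.6, Q = 1316.505.
dQ/dP = −0.12·3695e^(−0.12P) = −0.12Q = -157.981.
ε = (dQ/dP)(P/Q) = (-157.981)(8.6/1316.505).
|ε| > 1, so demand is elastic at this price.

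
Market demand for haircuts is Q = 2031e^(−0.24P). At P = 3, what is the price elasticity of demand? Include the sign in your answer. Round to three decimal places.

At P = 3, Q = 988.594.
dQ/dP = −0.24·2031e^(−0.24P) = −0.24Q = -237.263.
ε = (dQ/dP)(P/Q) = (-237.263)(3/988.594).

-0.720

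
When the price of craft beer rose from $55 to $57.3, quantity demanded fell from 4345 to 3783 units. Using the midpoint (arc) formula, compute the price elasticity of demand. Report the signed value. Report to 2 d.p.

ΔQ = 3783 − 4345 = -562; ΔP = 57.3 − 55 = 2.3.
Midpoints: P̄ = 56.15, Q̄ = 4064.0.
ε = (ΔQ/ΔP)(P̄/Q̄) = (-562/2.3)(56.15/4064.0).

-3.38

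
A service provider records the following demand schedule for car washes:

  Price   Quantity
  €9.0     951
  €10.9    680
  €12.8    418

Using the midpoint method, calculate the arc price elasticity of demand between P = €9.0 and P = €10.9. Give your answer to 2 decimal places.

-1.74

At P = 9.0, Q = 951; at P = 10.9, Q = 680.
ΔQ = -271, ΔP = 1.9. Midpoints: P̄ = 9.95, Q̄ = 815.5.
ε = (ΔQ/ΔP)(P̄/Q̄) = (-271/1.9)(9.95/815.5).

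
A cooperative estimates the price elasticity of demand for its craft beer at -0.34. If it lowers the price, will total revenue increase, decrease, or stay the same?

decrease

|ε| = 0.34 < 1, so demand is inelastic. A price cut therefore reduces total revenue.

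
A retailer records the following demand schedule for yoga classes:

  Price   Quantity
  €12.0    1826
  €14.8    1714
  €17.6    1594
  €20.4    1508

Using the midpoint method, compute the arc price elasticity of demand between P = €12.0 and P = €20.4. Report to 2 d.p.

At P = 12.0, Q = 1826; at P = 20.4, Q = 1508.
ΔQ = -318, ΔP = 8.4. Midpoints: P̄ = 16.20, Q̄ = 1667.0.
ε = (ΔQ/ΔP)(P̄/Q̄) = (-318/8.4)(16.20/1667.0).

-0.37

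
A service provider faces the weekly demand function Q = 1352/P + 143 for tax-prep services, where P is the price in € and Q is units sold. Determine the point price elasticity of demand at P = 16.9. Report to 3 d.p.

At P = 16.9, Q = 223.
dQ/dP = −1352/P² = -4.734.
ε = (dQ/dP)(P/Q) = (-4.734)(16.9/223).

-0.359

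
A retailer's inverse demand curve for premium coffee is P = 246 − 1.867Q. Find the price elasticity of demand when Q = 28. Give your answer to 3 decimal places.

At Q = 28, P = 246 − 1.867(28) = 193.72.
dP/dQ = −1.867, so dQ/dP = 1/(−1.867) = -0.536.
ε = (dQ/dP)(P/Q) = (-0.536)(193.72/28).

-3.706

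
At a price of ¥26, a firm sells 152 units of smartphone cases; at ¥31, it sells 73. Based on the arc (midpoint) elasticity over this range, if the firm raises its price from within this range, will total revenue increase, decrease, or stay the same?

decrease

Arc ε = (-79/5)(28.50/112.5) ≈ -4.003.
|ε| = 4.00 > 1, so demand is elastic. A price rise therefore reduces total revenue.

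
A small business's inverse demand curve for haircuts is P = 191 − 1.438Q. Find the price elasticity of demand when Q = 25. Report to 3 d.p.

-4.313

At Q = 25, P = 191 − 1.438(25) = 155.05.
dP/dQ = −1.438, so dQ/dP = 1/(−1.438) = -0.695.
ε = (dQ/dP)(P/Q) = (-0.695)(155.05/25).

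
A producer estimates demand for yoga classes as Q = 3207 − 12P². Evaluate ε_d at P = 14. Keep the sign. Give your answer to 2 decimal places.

At P = 14, Q = 855.
dQ/dP = −24P = -336.
ε = (dQ/dP)(P/Q) = (-336)(14/855).
|ε| > 1, so demand is elastic at this price.

-5.50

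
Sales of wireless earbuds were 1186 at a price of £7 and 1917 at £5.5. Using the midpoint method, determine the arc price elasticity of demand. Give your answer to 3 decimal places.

ΔQ = 1917 − 1186 = 731; ΔP = 5.5 − 7 = -1.5.
Midpoints: P̄ = 6.25, Q̄ = 1551.5.
ε = (ΔQ/ΔP)(P̄/Q̄) = (731/-1.5)(6.25/1551.5).

-1.963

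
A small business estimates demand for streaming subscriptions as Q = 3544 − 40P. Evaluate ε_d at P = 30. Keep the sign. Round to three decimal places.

At P = 30, Q = 2344.
dQ/dP = −40.
ε = (dQ/dP)(P/Q) = (-40)(30/2344).
|ε| < 1, so demand is inelastic at this price.

-0.512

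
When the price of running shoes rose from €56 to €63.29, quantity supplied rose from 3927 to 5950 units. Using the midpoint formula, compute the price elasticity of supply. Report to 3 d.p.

3.352

ΔQ = 5950 − 3927 = 2023; ΔP = 63.29 − 56 = 7.29.
Midpoints: P̄ = 59.64, Q̄ = 4938.5.
ε_s = (ΔQ/ΔP)(P̄/Q̄) = (2023/7.29)(59.64/4938.5).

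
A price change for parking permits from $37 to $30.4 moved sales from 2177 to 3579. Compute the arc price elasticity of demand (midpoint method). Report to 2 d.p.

-2.49

ΔQ = 3579 − 2177 = 1402; ΔP = 30.4 − 37 = -6.6.
Midpoints: P̄ = 33.70, Q̄ = 2878.0.
ε = (ΔQ/ΔP)(P̄/Q̄) = (1402/-6.6)(33.70/2878.0).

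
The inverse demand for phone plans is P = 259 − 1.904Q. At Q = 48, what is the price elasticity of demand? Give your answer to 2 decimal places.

At Q = 48, P = 259 − 1.904(48) = 167.61.
dP/dQ = −1.904, so dQ/dP = 1/(−1.904) = -0.525.
ε = (dQ/dP)(P/Q) = (-0.525)(167.61/48).

-1.83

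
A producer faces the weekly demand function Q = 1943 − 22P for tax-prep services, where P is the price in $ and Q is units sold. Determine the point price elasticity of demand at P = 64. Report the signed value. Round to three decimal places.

At P = 64, Q = 535.
dQ/dP = −22.
ε = (dQ/dP)(P/Q) = (-22)(64/535).
|ε| > 1, so demand is elastic at this price.

-2.632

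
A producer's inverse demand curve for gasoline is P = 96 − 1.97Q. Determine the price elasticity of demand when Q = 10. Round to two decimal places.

-3.87

At Q = 10, P = 96 − 1.97(10) = 76.30.
dP/dQ = −1.97, so dQ/dP = 1/(−1.97) = -0.508.
ε = (dQ/dP)(P/Q) = (-0.508)(76.30/10).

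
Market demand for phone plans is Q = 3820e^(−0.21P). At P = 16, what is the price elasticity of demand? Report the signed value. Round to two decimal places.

At P = 16, Q = 132.689.
dQ/dP = −0.21·3820e^(−0.21P) = −0.21Q = -27.865.
ε = (dQ/dP)(P/Q) = (-27.865)(16/132.689).

-3.36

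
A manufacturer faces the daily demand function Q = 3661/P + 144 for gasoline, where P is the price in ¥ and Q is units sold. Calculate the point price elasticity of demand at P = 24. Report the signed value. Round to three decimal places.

At P = 24, Q = 296.542.
dQ/dP = −3661/P² = -6.356.
ε = (dQ/dP)(P/Q) = (-6.356)(24/296.542).
|ε| < 1, so demand is inelastic at this price.

-0.514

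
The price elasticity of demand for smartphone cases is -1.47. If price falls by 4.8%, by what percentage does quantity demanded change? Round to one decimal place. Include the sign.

%ΔQ ≈ ε × %ΔP = (-1.47)(-4.8%) = 7.06%.

7.1%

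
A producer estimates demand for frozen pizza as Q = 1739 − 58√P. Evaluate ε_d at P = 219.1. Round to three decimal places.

At P = 219.1, Q = 880.482.
dQ/dP = −58/(2√P) = -1.959.
ε = (dQ/dP)(P/Q) = (-1.959)(219.1/880.482).

-0.488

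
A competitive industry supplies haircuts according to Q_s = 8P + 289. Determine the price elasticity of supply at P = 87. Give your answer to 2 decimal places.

At P = 87, Q_s = 985.
dQ_s/dP = 8.
ε_s = (dQ_s/dP)(P/Q_s) = (8)(87/985).

0.71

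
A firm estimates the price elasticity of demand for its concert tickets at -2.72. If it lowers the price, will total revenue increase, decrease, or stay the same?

|ε| = 2.72 > 1, so demand is elastic. A price cut therefore raises total revenue.

increase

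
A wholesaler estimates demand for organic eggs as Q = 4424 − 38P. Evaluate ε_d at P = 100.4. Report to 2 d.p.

-6.27

At P = 100.4, Q = 608.800.
dQ/dP = −38.
ε = (dQ/dP)(P/Q) = (-38)(100.4/608.800).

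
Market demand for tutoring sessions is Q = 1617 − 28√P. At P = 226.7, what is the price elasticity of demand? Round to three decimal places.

-0.176

At P = 226.7, Q = 1195.416.
dQ/dP = −28/(2√P) = -0.930.
ε = (dQ/dP)(P/Q) = (-0.930)(226.7/1195.416).
|ε| < 1, so demand is inelastic at this price.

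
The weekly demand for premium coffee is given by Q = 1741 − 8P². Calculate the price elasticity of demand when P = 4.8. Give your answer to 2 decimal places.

-0.24

At P = 4.8, Q = 1556.680.
dQ/dP = −16P = -76.800.
ε = (dQ/dP)(P/Q) = (-76.800)(4.8/1556.680).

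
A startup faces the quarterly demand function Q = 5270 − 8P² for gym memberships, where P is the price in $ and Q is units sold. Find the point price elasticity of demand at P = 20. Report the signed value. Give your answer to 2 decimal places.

-3.09

At P = 20, Q = 2070.
dQ/dP = −16P = -320.
ε = (dQ/dP)(P/Q) = (-320)(20/2070).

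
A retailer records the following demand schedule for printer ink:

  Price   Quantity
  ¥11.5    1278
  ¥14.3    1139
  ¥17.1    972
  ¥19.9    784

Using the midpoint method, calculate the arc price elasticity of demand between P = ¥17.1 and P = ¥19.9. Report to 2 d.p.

-1.41

At P = 17.1, Q = 972; at P = 19.9, Q = 784.
ΔQ = -188, ΔP = 2.8. Midpoints: P̄ = 18.50, Q̄ = 878.0.
ε = (ΔQ/ΔP)(P̄/Q̄) = (-188/2.8)(18.50/878.0).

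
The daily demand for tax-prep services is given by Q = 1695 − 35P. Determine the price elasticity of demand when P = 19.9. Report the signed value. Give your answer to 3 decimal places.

-0.698

At P = 19.9, Q = 998.500.
dQ/dP = −35.
ε = (dQ/dP)(P/Q) = (-35)(19.9/998.500).
|ε| < 1, so demand is inelastic at this price.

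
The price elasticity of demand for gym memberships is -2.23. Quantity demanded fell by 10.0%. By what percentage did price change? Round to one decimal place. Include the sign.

4.5%

%ΔP ≈ %ΔQ / ε = (-10.0%)/(-2.23) = 4.48%.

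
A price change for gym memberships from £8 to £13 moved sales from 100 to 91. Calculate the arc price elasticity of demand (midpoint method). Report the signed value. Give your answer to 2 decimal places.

ΔQ = 91 − 100 = -9; ΔP = 13 − 8 = 5.
Midpoints: P̄ = 10.50, Q̄ = 95.5.
ε = (ΔQ/ΔP)(P̄/Q̄) = (-9/5)(10.50/95.5).

-0.20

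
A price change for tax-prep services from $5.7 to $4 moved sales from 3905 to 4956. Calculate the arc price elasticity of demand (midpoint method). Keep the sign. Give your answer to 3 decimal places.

-0.677

ΔQ = 4956 − 3905 = 1051; ΔP = 4 − 5.7 = -1.7.
Midpoints: P̄ = 4.85, Q̄ = 4430.5.
ε = (ΔQ/ΔP)(P̄/Q̄) = (1051/-1.7)(4.85/4430.5).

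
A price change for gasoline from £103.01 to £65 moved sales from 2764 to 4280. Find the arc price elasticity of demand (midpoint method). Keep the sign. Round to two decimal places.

ΔQ = 4280 − 2764 = 1516; ΔP = 65 − 103.01 = -38.01.
Midpoints: P̄ = 84.00, Q̄ = 3522.0.
ε = (ΔQ/ΔP)(P̄/Q̄) = (1516/-38.01)(84.00/3522.0).

-0.95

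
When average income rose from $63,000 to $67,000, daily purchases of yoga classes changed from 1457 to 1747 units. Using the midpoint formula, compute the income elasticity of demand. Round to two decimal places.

2.94

ΔQ = 290, ΔI = 4000. Midpoints: Ī = 65,000, Q̄ = 1602.0.
ε_I = (ΔQ/ΔI)(Ī/Q̄) = (290/4000)(65000/1602.0).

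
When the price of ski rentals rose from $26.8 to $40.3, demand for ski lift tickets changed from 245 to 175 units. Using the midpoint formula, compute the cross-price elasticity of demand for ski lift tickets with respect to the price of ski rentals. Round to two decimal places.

ΔQ_x = 175 − 245 = -70; ΔP_y = 40.3 − 26.8 = 13.5.
Midpoints: P̄_y = 33.55, Q̄_x = 210.0.
ε_xy = (ΔQ_x/ΔP_y)(P̄_y/Q̄_x) = (-70/13.5)(33.55/210.0).

-0.83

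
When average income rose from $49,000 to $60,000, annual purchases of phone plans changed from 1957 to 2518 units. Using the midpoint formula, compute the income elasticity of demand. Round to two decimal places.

1.24

ΔQ = 561, ΔI = 11000. Midpoints: Ī = 54,500, Q̄ = 2237.5.
ε_I = (ΔQ/ΔI)(Ī/Q̄) = (561/11000)(54500/2237.5).
ε_I > 0, so the good is normal.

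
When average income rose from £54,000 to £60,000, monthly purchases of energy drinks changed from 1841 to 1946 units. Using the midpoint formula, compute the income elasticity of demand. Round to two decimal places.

0.53

ΔQ = 105, ΔI = 6000. Midpoints: Ī = 57,000, Q̄ = 1893.5.
ε_I = (ΔQ/ΔI)(Ī/Q̄) = (105/6000)(57000/1893.5).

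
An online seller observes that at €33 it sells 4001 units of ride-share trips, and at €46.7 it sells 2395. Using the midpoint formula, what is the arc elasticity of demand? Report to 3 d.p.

ΔQ = 2395 − 4001 = -1606; ΔP = 46.7 − 33 = 13.7.
Midpoints: P̄ = 39.85, Q̄ = 3198.0.
ε = (ΔQ/ΔP)(P̄/Q̄) = (-1606/13.7)(39.85/3198.0).

-1.461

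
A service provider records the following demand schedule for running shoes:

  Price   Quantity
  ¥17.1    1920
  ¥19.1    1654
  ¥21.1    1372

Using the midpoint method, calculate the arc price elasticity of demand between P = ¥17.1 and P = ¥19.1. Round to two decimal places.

At P = 17.1, Q = 1920; at P = 19.1, Q = 1654.
ΔQ = -266, ΔP = 2.0. Midpoints: P̄ = 18.10, Q̄ = 1787.0.
ε = (ΔQ/ΔP)(P̄/Q̄) = (-266/2.0)(18.10/1787.0).

-1.35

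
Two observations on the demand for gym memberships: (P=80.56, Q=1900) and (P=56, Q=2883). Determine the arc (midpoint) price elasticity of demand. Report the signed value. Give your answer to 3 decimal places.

-1.143

ΔQ = 2883 − 1900 = 983; ΔP = 56 − 80.56 = -24.56.
Midpoints: P̄ = 68.28, Q̄ = 2391.5.
ε = (ΔQ/ΔP)(P̄/Q̄) = (983/-24.56)(68.28/2391.5).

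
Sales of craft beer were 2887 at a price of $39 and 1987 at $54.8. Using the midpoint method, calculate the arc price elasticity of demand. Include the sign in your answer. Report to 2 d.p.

-1.10

ΔQ = 1987 − 2887 = -900; ΔP = 54.8 − 39 = 15.8.
Midpoints: P̄ = 46.90, Q̄ = 2437.0.
ε = (ΔQ/ΔP)(P̄/Q̄) = (-900/15.8)(46.90/2437.0).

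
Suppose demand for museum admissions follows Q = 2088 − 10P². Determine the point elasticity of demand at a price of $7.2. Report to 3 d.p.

-0.661

At P = 7.2, Q = 1569.600.
dQ/dP = −20P = -144.
ε = (dQ/dP)(P/Q) = (-144)(7.2/1569.600).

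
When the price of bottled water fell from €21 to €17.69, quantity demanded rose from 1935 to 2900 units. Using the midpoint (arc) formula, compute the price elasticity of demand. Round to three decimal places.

ΔQ = 2900 − 1935 = 965; ΔP = 17.69 − 21 = -3.31.
Midpoints: P̄ = 19.34, Q̄ = 2417.5.
ε = (ΔQ/ΔP)(P̄/Q̄) = (965/-3.31)(19.34/2417.5).

-2.333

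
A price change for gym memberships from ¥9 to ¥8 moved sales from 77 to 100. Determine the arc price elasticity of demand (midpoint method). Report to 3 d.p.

-2.209

ΔQ = 100 − 77 = 23; ΔP = 8 − 9 = -1.
Midpoints: P̄ = 8.50, Q̄ = 88.5.
ε = (ΔQ/ΔP)(P̄/Q̄) = (23/-1)(8.50/88.5).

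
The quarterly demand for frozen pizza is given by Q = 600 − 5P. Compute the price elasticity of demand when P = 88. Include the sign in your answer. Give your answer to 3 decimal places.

-2.750

At P = 88, Q = 160.
dQ/dP = −5.
ε = (dQ/dP)(P/Q) = (-5)(88/160).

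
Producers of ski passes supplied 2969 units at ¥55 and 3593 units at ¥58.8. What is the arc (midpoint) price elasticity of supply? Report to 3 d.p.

2.848

ΔQ = 3593 − 2969 = 624; ΔP = 58.8 − 55 = 3.8.
Midpoints: P̄ = 56.90, Q̄ = 3281.0.
ε_s = (ΔQ/ΔP)(P̄/Q̄) = (624/3.8)(56.90/3281.0).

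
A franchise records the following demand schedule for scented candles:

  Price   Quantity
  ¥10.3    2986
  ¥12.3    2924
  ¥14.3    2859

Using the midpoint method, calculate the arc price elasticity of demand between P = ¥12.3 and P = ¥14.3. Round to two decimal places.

-0.15

At P = 12.3, Q = 2924; at P = 14.3, Q = 2859.
ΔQ = -65, ΔP = 2.0. Midpoints: P̄ = 13.30, Q̄ = 2891.5.
ε = (ΔQ/ΔP)(P̄/Q̄) = (-65/2.0)(13.30/2891.5).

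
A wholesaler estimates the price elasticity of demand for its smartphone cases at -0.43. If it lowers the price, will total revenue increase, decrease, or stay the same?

decrease

|ε| = 0.43 < 1, so demand is inelastic. A price cut therefore reduces total revenue.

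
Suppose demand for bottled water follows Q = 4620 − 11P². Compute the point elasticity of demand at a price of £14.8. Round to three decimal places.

At P = 14.8, Q = 2210.560.
dQ/dP = −22P = -325.600.
ε = (dQ/dP)(P/Q) = (-325.600)(14.8/2210.560).

-2.180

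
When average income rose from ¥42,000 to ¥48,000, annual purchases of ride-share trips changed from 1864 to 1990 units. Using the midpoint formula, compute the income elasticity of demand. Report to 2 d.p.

0.49

ΔQ = 126, ΔI = 6000. Midpoints: Ī = 45,000, Q̄ = 1927.0.
ε_I = (ΔQ/ΔI)(Ī/Q̄) = (126/6000)(45000/1927.0).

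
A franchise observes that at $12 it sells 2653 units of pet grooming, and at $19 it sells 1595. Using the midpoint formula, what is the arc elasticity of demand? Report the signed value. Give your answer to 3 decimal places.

ΔQ = 1595 − 2653 = -1058; ΔP = 19 − 12 = 7.
Midpoints: P̄ = 15.50, Q̄ = 2124.0.
ε = (ΔQ/ΔP)(P̄/Q̄) = (-1058/7)(15.50/2124.0).

-1.103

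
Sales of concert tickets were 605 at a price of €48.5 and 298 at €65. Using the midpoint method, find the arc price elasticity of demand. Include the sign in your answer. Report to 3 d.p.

ΔQ = 298 − 605 = -307; ΔP = 65 − 48.5 = 16.5.
Midpoints: P̄ = 56.75, Q̄ = 451.5.
ε = (ΔQ/ΔP)(P̄/Q̄) = (-307/16.5)(56.75/451.5).

-2.339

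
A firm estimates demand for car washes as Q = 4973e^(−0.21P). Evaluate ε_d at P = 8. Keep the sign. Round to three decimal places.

At P = 8, Q = 926.838.
dQ/dP = −0.21·4973e^(−0.21P) = −0.21Q = -194.636.
ε = (dQ/dP)(P/Q) = (-194.636)(8/926.838).

-1.680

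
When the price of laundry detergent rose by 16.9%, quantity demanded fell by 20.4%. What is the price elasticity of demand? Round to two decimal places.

ε = %ΔQ / %ΔP = (-20.4)/(16.9) = -1.207.

-1.21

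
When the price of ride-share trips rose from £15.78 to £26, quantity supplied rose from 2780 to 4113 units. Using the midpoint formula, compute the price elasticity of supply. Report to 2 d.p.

0.79

ΔQ = 4113 − 2780 = 1333; ΔP = 26 − 15.78 = 10.22.
Midpoints: P̄ = 20.89, Q̄ = 3446.5.
ε_s = (ΔQ/ΔP)(P̄/Q̄) = (1333/10.22)(20.89/3446.5).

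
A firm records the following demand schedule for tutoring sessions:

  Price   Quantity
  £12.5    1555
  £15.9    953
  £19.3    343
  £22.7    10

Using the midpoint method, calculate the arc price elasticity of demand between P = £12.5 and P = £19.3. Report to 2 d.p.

At P = 12.5, Q = 1555; at P = 19.3, Q = 343.
ΔQ = -1212, ΔP = 6.8. Midpoints: P̄ = 15.90, Q̄ = 949.0.
ε = (ΔQ/ΔP)(P̄/Q̄) = (-1212/6.8)(15.90/949.0).

-2.99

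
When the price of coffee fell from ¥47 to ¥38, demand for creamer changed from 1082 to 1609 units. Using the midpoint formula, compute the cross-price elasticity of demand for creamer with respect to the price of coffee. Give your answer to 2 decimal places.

ΔQ_x = 1609 − 1082 = 527; ΔP_y = 38 − 47 = -9.
Midpoints: P̄_y = 42.50, Q̄_x = 1345.5.
ε_xy = (ΔQ_x/ΔP_y)(P̄_y/Q̄_x) = (527/-9)(42.50/1345.5).
ε_xy < 0, so the goods are complements.

-1.85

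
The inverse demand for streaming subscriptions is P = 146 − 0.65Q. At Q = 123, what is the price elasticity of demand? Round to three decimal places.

-0.826

At Q = 123, P = 146 − 0.65(123) = 66.05.
dP/dQ = −0.65, so dQ/dP = 1/(−0.65) = -1.538.
ε = (dQ/dP)(P/Q) = (-1.538)(66.05/123).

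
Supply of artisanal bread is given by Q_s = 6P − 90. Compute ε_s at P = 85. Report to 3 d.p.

At P = 85, Q_s = 420.
dQ_s/dP = 6.
ε_s = (dQ_s/dP)(P/Q_s) = (6)(85/420).

1.214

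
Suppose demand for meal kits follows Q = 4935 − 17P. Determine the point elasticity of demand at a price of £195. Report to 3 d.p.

At P = 195, Q = 1620.
dQ/dP = −17.
ε = (dQ/dP)(P/Q) = (-17)(195/1620).

-2.046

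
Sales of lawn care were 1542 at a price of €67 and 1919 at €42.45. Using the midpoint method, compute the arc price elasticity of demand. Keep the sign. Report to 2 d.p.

-0.49

ΔQ = 1919 − 1542 = 377; ΔP = 42.45 − 67 = -24.55.
Midpoints: P̄ = 54.73, Q̄ = 1730.5.
ε = (ΔQ/ΔP)(P̄/Q̄) = (377/-24.55)(54.73/1730.5).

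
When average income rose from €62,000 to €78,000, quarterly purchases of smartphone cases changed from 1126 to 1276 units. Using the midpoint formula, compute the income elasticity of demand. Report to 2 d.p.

ΔQ = 150, ΔI = 16000. Midpoints: Ī = 70,000, Q̄ = 1201.0.
ε_I = (ΔQ/ΔI)(Ī/Q̄) = (150/16000)(70000/1201.0).
ε_I > 0, so the good is normal.

0.55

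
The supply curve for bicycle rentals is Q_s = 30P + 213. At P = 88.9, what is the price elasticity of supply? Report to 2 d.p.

0.93

At P = 88.9, Q_s = 2880.
dQ_s/dP = 30.
ε_s = (dQ_s/dP)(P/Q_s) = (30)(88.9/2880).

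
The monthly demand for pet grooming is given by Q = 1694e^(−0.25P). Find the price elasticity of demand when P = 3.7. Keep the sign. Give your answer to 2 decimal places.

At P = 3.7, Q = 671.724.
dQ/dP = −0.25·1694e^(−0.25P) = −0.25Q = -167.931.
ε = (dQ/dP)(P/Q) = (-167.931)(3.7/671.724).
|ε| < 1, so demand is inelastic at this price.

-0.93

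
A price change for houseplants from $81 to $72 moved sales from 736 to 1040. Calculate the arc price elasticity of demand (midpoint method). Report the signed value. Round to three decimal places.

ΔQ = 1040 − 736 = 304; ΔP = 72 − 81 = -9.
Midpoints: P̄ = 76.50, Q̄ = 888.0.
ε = (ΔQ/ΔP)(P̄/Q̄) = (304/-9)(76.50/888.0).

-2.910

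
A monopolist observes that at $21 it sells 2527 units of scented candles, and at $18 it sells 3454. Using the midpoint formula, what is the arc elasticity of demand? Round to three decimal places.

ΔQ = 3454 − 2527 = 927; ΔP = 18 − 21 = -3.
Midpoints: P̄ = 19.50, Q̄ = 2990.5.
ε = (ΔQ/ΔP)(P̄/Q̄) = (927/-3)(19.50/2990.5).

-2.015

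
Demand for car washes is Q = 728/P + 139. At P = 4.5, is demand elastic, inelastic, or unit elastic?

Q = 300.778, dQ/dP = -35.951.
ε = (dQ/dP)(P/Q) ≈ -0.538.
|ε| = 0.54 < 1.

inelastic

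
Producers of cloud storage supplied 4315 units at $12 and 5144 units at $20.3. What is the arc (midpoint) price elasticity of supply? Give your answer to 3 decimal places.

ΔQ = 5144 − 4315 = 829; ΔP = 20.3 − 12 = 8.3.
Midpoints: P̄ = 16.15, Q̄ = 4729.5.
ε_s = (ΔQ/ΔP)(P̄/Q̄) = (829/8.3)(16.15/4729.5).

0.341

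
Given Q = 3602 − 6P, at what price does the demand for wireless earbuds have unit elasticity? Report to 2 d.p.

300.17

For linear demand Q = a − bP, ε = −bP/(a − bP). |ε| = 1 when bP = a − bP, i.e. P = a/(2b).
P = 3602/(2·6) = 3602/12 = 300.1667.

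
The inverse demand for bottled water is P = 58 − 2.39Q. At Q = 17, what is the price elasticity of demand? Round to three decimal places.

At Q = 17, P = 58 − 2.39(17) = 17.37.
dP/dQ = −2.39, so dQ/dP = 1/(−2.39) = -0.418.
ε = (dQ/dP)(P/Q) = (-0.418)(17.37/17).

-0.428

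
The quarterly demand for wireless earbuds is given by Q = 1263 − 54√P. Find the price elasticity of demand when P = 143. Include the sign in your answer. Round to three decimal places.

-0.523

At P = 143, Q = 617.254.
dQ/dP = −54/(2√P) = -2.258.
ε = (dQ/dP)(P/Q) = (-2.258)(143/617.254).
|ε| < 1, so demand is inelastic at this price.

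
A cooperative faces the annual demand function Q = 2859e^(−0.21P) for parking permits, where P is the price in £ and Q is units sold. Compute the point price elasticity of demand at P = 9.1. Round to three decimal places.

At P = 9.1, Q = 422.939.
dQ/dP = −0.21·2859e^(−0.21P) = −0.21Q = -88.817.
ε = (dQ/dP)(P/Q) = (-88.817)(9.1/422.939).
|ε| > 1, so demand is elastic at this price.

-1.911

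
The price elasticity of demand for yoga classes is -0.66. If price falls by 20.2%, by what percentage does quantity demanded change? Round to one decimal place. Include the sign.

%ΔQ ≈ ε × %ΔP = (-0.66)(-20.2%) = 13.33%.

13.3%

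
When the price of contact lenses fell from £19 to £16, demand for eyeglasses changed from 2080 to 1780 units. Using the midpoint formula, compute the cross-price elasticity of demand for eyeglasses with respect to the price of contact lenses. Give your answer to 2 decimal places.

ΔQ_x = 1780 − 2080 = -300; ΔP_y = 16 − 19 = -3.
Midpoints: P̄_y = 17.50, Q̄_x = 1930.0.
ε_xy = (ΔQ_x/ΔP_y)(P̄_y/Q̄_x) = (-300/-3)(17.50/1930.0).

0.91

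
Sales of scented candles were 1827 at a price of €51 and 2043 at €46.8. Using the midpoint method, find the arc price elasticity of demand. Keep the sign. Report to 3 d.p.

ΔQ = 2043 − 1827 = 216; ΔP = 46.8 − 51 = -4.2.
Midpoints: P̄ = 48.90, Q̄ = 1935.0.
ε = (ΔQ/ΔP)(P̄/Q̄) = (216/-4.2)(48.90/1935.0).

-1.300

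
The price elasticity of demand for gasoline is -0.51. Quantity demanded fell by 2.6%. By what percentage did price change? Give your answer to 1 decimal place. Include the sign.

5.1%

%ΔP ≈ %ΔQ / ε = (-2.6%)/(-0.51) = 5.10%.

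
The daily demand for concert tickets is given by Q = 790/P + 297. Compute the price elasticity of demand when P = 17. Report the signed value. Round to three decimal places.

At P = 17, Q = 343.471.
dQ/dP = −790/P² = -2.734.
ε = (dQ/dP)(P/Q) = (-2.734)(17/343.471).

-0.135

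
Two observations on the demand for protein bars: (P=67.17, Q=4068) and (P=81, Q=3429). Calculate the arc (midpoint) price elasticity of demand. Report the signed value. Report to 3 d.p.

ΔQ = 3429 − 4068 = -639; ΔP = 81 − 67.17 = 13.83.
Midpoints: P̄ = 74.09, Q̄ = 3748.5.
ε = (ΔQ/ΔP)(P̄/Q̄) = (-639/13.83)(74.09/3748.5).

-0.913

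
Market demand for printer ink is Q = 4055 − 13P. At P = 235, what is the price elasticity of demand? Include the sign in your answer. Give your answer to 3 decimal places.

At P = 235, Q = 1000.
dQ/dP = −13.
ε = (dQ/dP)(P/Q) = (-13)(235/1000).
|ε| > 1, so demand is elastic at this price.

-3.055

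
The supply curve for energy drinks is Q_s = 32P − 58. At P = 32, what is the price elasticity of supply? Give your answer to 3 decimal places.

1.060

At P = 32, Q_s = 966.
dQ_s/dP = 32.
ε_s = (dQ_s/dP)(P/Q_s) = (32)(32/966).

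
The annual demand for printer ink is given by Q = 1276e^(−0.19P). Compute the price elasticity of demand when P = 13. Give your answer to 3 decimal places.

At P = 13, Q = 107.930.
dQ/dP = −0.19·1276e^(−0.19P) = −0.19Q = -20.507.
ε = (dQ/dP)(P/Q) = (-20.507)(13/107.930).

-2.470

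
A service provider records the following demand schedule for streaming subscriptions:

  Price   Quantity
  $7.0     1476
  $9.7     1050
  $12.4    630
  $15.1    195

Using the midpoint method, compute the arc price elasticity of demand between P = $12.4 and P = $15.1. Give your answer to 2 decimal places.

-5.37

At P = 12.4, Q = 630; at P = 15.1, Q = 195.
ΔQ = -435, ΔP = 2.7. Midpoints: P̄ = 13.75, Q̄ = 412.5.
ε = (ΔQ/ΔP)(P̄/Q̄) = (-435/2.7)(13.75/412.5).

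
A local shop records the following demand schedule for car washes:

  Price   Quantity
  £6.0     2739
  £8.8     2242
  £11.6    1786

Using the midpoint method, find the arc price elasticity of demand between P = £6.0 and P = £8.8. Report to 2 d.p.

-0.53

At P = 6.0, Q = 2739; at P = 8.8, Q = 2242.
ΔQ = -497, ΔP = 2.8. Midpoints: P̄ = 7.40, Q̄ = 2490.5.
ε = (ΔQ/ΔP)(P̄/Q̄) = (-497/2.8)(7.40/2490.5).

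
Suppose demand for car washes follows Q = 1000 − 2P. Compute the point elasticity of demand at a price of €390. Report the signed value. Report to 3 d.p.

-3.545

At P = 390, Q = 220.
dQ/dP = −2.
ε = (dQ/dP)(P/Q) = (-2)(390/220).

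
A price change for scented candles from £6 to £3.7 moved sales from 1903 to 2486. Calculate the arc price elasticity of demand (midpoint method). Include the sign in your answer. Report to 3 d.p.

-0.560

ΔQ = 2486 − 1903 = 583; ΔP = 3.7 − 6 = -2.3.
Midpoints: P̄ = 4.85, Q̄ = 2194.5.
ε = (ΔQ/ΔP)(P̄/Q̄) = (583/-2.3)(4.85/2194.5).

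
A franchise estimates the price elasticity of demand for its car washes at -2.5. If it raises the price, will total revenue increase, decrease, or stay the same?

decrease

|ε| = 2.50 > 1, so demand is elastic. A price rise therefore reduces total revenue.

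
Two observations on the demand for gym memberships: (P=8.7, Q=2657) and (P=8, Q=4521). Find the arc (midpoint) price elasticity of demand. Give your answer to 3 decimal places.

-6.195

ΔQ = 4521 − 2657 = 1864; ΔP = 8 − 8.7 = -0.7.
Midpoints: P̄ = 8.35, Q̄ = 3589.0.
ε = (ΔQ/ΔP)(P̄/Q̄) = (1864/-0.7)(8.35/3589.0).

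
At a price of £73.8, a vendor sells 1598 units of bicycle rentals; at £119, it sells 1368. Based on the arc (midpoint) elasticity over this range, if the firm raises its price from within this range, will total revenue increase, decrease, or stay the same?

increase

Arc ε = (-230/45.2)(96.40/1483.0) ≈ -0.331.
|ε| = 0.33 < 1, so demand is inelastic. A price rise therefore raises total revenue.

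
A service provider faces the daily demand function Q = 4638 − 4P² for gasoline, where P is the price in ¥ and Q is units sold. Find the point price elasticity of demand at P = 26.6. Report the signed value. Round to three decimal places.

-3.131

At P = 26.6, Q = 1807.760.
dQ/dP = −8P = -212.800.
ε = (dQ/dP)(P/Q) = (-212.800)(26.6/1807.760).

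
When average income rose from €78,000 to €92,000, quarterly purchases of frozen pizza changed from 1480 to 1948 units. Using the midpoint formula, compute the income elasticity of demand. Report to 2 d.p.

ΔQ = 468, ΔI = 14000. Midpoints: Ī = 85,000, Q̄ = 1714.0.
ε_I = (ΔQ/ΔI)(Ī/Q̄) = (468/14000)(85000/1714.0).

1.66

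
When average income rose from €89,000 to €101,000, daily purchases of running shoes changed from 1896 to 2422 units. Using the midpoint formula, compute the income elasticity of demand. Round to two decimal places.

ΔQ = 526, ΔI = 12000. Midpoints: Ī = 95,000, Q̄ = 2159.0.
ε_I = (ΔQ/ΔI)(Ī/Q̄) = (526/12000)(95000/2159.0).

1.93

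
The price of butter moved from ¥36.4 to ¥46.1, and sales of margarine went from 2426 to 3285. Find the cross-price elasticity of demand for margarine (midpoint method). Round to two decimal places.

1.28

ΔQ_x = 3285 − 2426 = 859; ΔP_y = 46.1 − 36.4 = 9.7.
Midpoints: P̄_y = 41.25, Q̄_x = 2855.5.
ε_xy = (ΔQ_x/ΔP_y)(P̄_y/Q̄_x) = (859/9.7)(41.25/2855.5).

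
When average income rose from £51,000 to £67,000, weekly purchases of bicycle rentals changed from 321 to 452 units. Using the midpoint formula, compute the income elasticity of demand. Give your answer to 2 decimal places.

1.25

ΔQ = 131, ΔI = 16000. Midpoints: Ī = 59,000, Q̄ = 386.5.
ε_I = (ΔQ/ΔI)(Ī/Q̄) = (131/16000)(59000/386.5).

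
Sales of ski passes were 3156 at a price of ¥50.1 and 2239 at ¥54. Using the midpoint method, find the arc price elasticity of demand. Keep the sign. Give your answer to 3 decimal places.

-4.537

ΔQ = 2239 − 3156 = -917; ΔP = 54 − 50.1 = 3.9.
Midpoints: P̄ = 52.05, Q̄ = 2697.5.
ε = (ΔQ/ΔP)(P̄/Q̄) = (-917/3.9)(52.05/2697.5).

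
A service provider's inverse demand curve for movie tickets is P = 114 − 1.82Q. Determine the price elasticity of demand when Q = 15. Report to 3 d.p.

-3.176

At Q = 15, P = 114 − 1.82(15) = 86.70.
dP/dQ = −1.82, so dQ/dP = 1/(−1.82) = -0.549.
ε = (dQ/dP)(P/Q) = (-0.549)(86.70/15).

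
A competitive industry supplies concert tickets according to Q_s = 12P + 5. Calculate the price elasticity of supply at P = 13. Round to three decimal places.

0.969

At P = 13, Q_s = 161.
dQ_s/dP = 12.
ε_s = (dQ_s/dP)(P/Q_s) = (12)(13/161).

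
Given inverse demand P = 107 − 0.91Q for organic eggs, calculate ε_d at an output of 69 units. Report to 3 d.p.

-0.704

At Q = 69, P = 107 − 0.91(69) = 44.21.
dP/dQ = −0.91, so dQ/dP = 1/(−0.91) = -1.099.
ε = (dQ/dP)(P/Q) = (-1.099)(44.21/69).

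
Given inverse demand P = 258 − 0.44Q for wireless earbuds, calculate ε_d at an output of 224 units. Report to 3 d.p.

-1.618

At Q = 224, P = 258 − 0.44(224) = 159.44.
dP/dQ = −0.44, so dQ/dP = 1/(−0.44) = -2.273.
ε = (dQ/dP)(P/Q) = (-2.273)(159.44/224).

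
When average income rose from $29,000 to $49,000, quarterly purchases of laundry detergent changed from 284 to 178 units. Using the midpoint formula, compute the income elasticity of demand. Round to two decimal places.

-0.89

ΔQ = -106, ΔI = 20000. Midpoints: Ī = 39,000, Q̄ = 231.0.
ε_I = (ΔQ/ΔI)(Ī/Q̄) = (-106/20000)(39000/231.0).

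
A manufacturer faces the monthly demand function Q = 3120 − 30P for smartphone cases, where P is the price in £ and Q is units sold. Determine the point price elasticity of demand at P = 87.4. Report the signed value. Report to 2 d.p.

At P = 87.4, Q = 498.
dQ/dP = −30.
ε = (dQ/dP)(P/Q) = (-30)(87.4/498).

-5.27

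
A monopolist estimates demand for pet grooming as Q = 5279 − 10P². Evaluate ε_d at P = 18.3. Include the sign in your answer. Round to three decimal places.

-3.470

At P = 18.3, Q = 1930.100.
dQ/dP = −20P = -366.
ε = (dQ/dP)(P/Q) = (-366)(18.3/1930.100).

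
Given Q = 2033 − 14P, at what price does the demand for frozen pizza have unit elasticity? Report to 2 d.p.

For linear demand Q = a − bP, ε = −bP/(a − bP). |ε| = 1 when bP = a − bP, i.e. P = a/(2b).
P = 2033/(2·14) = 2033/28 = 72.6071.

72.61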